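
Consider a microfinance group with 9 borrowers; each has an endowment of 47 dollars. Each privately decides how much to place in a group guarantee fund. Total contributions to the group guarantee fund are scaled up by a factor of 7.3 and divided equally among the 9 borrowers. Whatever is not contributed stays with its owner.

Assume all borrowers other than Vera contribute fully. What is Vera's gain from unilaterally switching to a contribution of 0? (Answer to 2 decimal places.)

8.88 dollars

Switching from a contribution of 47 to 0 lets Vera keep an extra 47 dollars, but lowers the group guarantee fund by 47, which costs Vera their own share of that drop: 7.3/9 × 47 = 38.12.
Net gain = 47 − 38.12 = 8.88. The private return per contributed unit (0.8111) is below 1, so free-riding is indeed the best response regardless of what the others do.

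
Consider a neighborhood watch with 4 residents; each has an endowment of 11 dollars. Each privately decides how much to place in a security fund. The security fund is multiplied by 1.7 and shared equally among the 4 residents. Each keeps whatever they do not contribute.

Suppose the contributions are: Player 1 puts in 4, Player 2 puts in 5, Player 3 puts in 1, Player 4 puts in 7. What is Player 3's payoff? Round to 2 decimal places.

17.23 dollars

Total contributed: 4 + 5 + 1 + 7 = 17.
Each receives 1.7 × 17 / 4 = 7.23 from the security fund.
Player 3 keeps 11 − 1 = 10, so Player 3's payoff is 10 + 7.23 = 17.23.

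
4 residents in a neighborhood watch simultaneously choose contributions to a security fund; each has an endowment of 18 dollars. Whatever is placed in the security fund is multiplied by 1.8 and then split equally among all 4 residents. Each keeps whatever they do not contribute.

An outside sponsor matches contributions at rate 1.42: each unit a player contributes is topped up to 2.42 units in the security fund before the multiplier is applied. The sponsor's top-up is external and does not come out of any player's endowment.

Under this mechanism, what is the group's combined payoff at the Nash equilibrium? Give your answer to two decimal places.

313.63 dollars

Under the mechanism each unit contributed yields 1.8 × 2.42 / 4 = 1.0890 back to its contributor per unit of net cost, which exceeds 1, making full contribution the dominant choice for everyone.
So the Nash equilibrium is full contribution by all 4; the group earns 1.8 × 2.42 × 72 = 313.63.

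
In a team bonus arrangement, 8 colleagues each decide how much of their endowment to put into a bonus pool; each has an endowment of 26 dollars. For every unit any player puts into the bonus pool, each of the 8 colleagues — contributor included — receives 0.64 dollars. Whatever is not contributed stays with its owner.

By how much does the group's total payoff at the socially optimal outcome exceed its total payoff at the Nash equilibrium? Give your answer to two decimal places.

856.96 dollars

The private return per contributed unit is 0.64 < 1, so contributing 0 is dominant for every player. At the Nash equilibrium everyone keeps their 26, and the group total is 8 × 26 = 208.
Each contributed unit returns 5.120 to the group as a whole (0.64 to each of 8 players), which exceeds 1, so the social optimum is full contribution: group total = 5.120 × 208 = 1064.96.
Efficiency loss = 1064.96 − 208 = 856.96.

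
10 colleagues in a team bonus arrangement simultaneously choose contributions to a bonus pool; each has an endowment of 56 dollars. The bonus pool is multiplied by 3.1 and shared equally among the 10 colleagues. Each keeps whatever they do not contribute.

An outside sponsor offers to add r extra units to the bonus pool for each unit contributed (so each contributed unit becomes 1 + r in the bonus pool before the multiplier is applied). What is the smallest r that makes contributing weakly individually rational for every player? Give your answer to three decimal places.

With matching at rate r, one contributed unit becomes (1 + r) in the bonus pool and returns 3.1 × (1 + r) / 10 to the contributor.
Setting this equal to 1: 1 + r = 10/3.1 = 3.2258.
So the minimum matching rate is r = 3.2258 − 1 = 2.226.

2.226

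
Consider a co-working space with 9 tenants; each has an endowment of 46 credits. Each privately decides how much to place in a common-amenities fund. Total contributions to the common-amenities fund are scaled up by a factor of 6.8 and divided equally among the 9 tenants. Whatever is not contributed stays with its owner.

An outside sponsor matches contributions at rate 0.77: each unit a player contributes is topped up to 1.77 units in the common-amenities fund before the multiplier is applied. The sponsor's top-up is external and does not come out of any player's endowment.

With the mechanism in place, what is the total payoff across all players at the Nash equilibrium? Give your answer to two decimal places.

4982.90 credits

With the mechanism, a contributed unit returns 6.8 × 1.77 / 9 = 1.3373 per unit of net cost to the contributor — now above 1 — so contributing fully is weakly dominant for every player.
At the Nash equilibrium everyone contributes 46. Group total payoff = 6.8 × 1.77 × 414 = 4982.90.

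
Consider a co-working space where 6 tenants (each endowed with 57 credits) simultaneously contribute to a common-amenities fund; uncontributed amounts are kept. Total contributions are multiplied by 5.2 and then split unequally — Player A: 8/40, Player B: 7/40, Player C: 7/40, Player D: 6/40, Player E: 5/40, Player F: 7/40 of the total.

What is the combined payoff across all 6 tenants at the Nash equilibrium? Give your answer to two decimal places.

581.40 credits

For player j, contributing a unit is worthwhile iff 5.2 × (j's share) ≥ 1, i.e. iff j's share is at least 0.1923.
Player A alone (share 8/40) is above the threshold, contributing 57; the remaining 5 contribute 0. Total contributed: 57.
The common-amenities fund pays out 5.2 × 57 = 296.40 in total (split across the unequal shares, but the aggregate is all that matters for the group sum).
The 5 free-riders keep 57 each, adding 285. Group total = 285 + 296.40 = 581.40.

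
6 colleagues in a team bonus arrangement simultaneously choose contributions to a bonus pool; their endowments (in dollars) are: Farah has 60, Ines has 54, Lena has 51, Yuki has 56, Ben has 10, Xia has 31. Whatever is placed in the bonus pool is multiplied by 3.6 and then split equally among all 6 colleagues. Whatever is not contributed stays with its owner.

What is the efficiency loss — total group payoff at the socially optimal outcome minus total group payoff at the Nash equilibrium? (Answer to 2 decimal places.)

681.20 dollars

The private return per contributed unit is 3.6/6 = 0.6000 < 1 for every player regardless of endowment, so the Nash equilibrium is zero contribution and the group total is Σ E_j = 60 + 54 + 51 + 56 + 10 + 31 = 262.
Each contributed unit returns 3.600 to the group, so the social optimum is full contribution by everyone: group total = 3.600 × 262 = 943.20.
Efficiency loss = (3.600 − 1) × 262 = 681.20.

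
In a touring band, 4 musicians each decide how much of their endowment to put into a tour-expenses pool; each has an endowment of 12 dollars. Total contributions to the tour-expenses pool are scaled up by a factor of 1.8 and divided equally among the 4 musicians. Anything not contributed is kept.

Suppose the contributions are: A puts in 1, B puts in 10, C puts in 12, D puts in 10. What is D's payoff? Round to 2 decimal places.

16.85 dollars

Total contributed: 1 + 10 + 12 + 10 = 33.
Each receives 1.8 × 33 / 4 = 14.85 from the tour-expenses pool.
D keeps 12 − 10 = 2, so D's payoff is 2 + 14.85 = 16.85.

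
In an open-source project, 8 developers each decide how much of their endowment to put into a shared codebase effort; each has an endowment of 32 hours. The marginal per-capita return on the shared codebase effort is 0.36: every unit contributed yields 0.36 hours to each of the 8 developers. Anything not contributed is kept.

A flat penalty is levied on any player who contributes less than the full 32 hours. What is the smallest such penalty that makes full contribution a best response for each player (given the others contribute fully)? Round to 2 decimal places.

20.48 hours

Given the others contribute fully, the best deviation is to contribute 0 (any partial contribution still incurs the fine and gives up units whose private return 0.36 is below 1).
Deviating from 32 to 0 saves 32 hours but forfeits the deviator's share of the drop in the shared codebase effort: 0.36 × 32 = 11.52.
So the deviation gain is 32 − 11.52 = 20.48, and the fine must be at least 20.48 hours to wipe it out.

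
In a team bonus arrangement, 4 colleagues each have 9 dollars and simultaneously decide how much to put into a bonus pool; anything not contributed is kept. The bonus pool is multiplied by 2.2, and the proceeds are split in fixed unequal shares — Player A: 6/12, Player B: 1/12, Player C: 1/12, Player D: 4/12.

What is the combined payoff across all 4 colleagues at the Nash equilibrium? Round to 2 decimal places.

46.80 dollars

Player j's private return per contributed unit is 2.2 × (j's share). Contributing is weakly dominant for j when that share is at least 1/2.2 = 0.4545, and contributing 0 is dominant otherwise.
Player A alone (share 6/12) is above the threshold, contributing 9; the remaining 3 contribute 0. Total contributed: 9.
The bonus pool pays out 2.2 × 9 = 19.80 in total (split across the unequal shares, but the aggregate is all that matters for the group sum).
The 3 free-riders keep 9 each, adding 27. Group total = 27 + 19.80 = 46.80.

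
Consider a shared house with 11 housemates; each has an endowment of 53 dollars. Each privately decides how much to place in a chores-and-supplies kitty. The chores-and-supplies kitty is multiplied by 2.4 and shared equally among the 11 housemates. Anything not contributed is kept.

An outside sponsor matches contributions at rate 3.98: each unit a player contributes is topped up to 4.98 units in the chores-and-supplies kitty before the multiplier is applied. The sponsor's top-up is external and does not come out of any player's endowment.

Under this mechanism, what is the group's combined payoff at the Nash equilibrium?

With the mechanism, a contributed unit returns 2.4 × 4.98 / 11 = 1.0865 per unit of net cost to the contributor — now above 1 — so contributing fully is weakly dominant for every player.
At the Nash equilibrium everyone contributes 53. Group total payoff = 2.4 × 4.98 × 583 = 6968.02.

6968.02 dollars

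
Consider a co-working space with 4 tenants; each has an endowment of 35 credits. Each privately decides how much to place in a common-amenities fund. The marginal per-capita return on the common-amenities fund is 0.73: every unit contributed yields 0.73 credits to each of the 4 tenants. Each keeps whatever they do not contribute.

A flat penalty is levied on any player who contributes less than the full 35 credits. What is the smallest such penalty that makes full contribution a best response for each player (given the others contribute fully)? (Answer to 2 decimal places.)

Given the others contribute fully, the best deviation is to contribute 0 (any partial contribution still incurs the fine and gives up units whose private return 0.73 is below 1).
Deviating from 35 to 0 saves 35 credits but forfeits the deviator's share of the drop in the common-amenities fund: 0.73 × 35 = 25.55.
So the deviation gain is 35 − 25.55 = 9.45, and the fine must be at least 9.45 credits to wipe it out.

9.45 credits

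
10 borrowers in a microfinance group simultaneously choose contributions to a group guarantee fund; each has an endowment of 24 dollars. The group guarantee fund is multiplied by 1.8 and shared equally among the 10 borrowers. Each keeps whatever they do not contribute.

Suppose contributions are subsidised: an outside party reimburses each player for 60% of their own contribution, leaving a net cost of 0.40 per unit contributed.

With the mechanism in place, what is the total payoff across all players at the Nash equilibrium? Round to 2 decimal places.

Even with the mechanism, each unit contributed returns only (1.8/10) / 0.40 = 0.4500 per unit of net cost, so contributing nothing is still dominant.
At the Nash equilibrium no one contributes; group total payoff = 10 × 24 = 240.

240.00 dollars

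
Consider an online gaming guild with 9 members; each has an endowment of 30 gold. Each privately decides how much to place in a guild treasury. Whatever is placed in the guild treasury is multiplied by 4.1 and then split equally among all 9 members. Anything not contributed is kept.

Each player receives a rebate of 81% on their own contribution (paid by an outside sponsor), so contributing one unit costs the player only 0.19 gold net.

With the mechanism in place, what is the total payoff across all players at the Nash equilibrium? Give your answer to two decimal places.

With the mechanism, a contributed unit returns (4.1/9) / 0.19 = 2.3977 per unit of net cost to the contributor — now above 1 — so contributing fully is weakly dominant for every player.
At the Nash equilibrium everyone contributes 30. Group total payoff = 9 × (30 × 0.81 + 4.1 × 30) = 1325.70.

1325.70 gold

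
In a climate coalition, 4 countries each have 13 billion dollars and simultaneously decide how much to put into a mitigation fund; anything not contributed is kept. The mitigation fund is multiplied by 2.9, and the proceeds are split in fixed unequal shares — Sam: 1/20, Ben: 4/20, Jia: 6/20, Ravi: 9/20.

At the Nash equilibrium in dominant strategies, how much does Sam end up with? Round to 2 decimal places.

14.89 billion dollars

For player j, contributing a unit is worthwhile iff 2.9 × (j's share) ≥ 1, i.e. iff j's share is at least 0.3448.
Only Ravi (9/20) clears that bar, contributing 13; the remaining 3 contribute 0. Total contributed: 13.
Sam keeps 13 and receives 2.9 × 13 × 1/20 = 1.89 from the mitigation fund, for a payoff of 14.89.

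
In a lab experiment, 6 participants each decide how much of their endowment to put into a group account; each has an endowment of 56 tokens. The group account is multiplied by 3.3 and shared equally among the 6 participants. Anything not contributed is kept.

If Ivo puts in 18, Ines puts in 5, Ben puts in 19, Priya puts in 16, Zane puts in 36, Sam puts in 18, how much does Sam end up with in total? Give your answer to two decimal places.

99.60 tokens

Total contributed: 18 + 5 + 19 + 16 + 36 + 18 = 112.
Each receives 3.3 × 112 / 6 = 61.60 from the group account.
Sam keeps 56 − 18 = 38, so Sam's payoff is 38 + 61.60 = 99.60.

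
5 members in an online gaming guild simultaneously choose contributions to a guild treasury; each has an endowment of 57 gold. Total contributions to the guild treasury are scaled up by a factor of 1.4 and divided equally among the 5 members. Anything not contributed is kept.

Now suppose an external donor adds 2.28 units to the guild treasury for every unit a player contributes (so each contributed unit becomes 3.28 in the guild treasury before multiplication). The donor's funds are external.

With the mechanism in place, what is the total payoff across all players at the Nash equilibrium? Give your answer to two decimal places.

285.00 gold

Even with the mechanism, each unit contributed returns only 1.4 × 3.28 / 5 = 0.9184 per unit of net cost, so contributing nothing is still dominant.
At the Nash equilibrium no one contributes; group total payoff = 5 × 57 = 285.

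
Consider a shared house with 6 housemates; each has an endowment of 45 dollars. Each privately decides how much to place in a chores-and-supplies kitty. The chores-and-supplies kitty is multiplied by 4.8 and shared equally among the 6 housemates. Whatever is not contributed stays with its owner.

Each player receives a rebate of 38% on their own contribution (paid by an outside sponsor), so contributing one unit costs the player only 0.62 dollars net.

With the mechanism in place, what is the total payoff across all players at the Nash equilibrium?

1398.60 dollars

With the mechanism, a contributed unit returns (4.8/6) / 0.62 = 1.2903 per unit of net cost to the contributor — now above 1 — so contributing fully is weakly dominant for every player.
At the Nash equilibrium everyone contributes 45. Group total payoff = 6 × (45 × 0.38 + 4.8 × 45) = 1398.60.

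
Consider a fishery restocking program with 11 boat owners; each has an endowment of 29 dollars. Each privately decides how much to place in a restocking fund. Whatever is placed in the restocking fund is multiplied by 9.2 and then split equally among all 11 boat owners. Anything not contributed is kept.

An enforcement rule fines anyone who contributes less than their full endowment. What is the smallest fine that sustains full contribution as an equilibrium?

4.75 dollars

Given the others contribute fully, the best deviation is to contribute 0 (any partial contribution still incurs the fine and gives up units whose private return 0.8364 is below 1).
Deviating from 29 to 0 saves 29 dollars but forfeits the deviator's share of the drop in the restocking fund: 9.2/11 × 29 = 24.25.
So the deviation gain is 29 − 24.25 = 4.75, and the fine must be at least 4.75 dollars to wipe it out.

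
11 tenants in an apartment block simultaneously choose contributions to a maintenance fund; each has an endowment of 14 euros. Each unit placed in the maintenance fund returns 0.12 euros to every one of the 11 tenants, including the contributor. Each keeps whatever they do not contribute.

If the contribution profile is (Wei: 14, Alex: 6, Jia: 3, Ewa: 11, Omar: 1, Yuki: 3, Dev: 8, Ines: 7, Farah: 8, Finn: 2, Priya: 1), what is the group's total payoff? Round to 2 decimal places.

Total contributed: 14 + 6 + 3 + 11 + 1 + 3 + 8 + 7 + 8 + 2 + 1 = 64; total kept: 11 × 14 − 64 = 90.
The maintenance fund pays out 0.12 × 11 × 64 = 84.48 in aggregate.
Group total = 90 + 84.48 = 174.48.

174.48 euros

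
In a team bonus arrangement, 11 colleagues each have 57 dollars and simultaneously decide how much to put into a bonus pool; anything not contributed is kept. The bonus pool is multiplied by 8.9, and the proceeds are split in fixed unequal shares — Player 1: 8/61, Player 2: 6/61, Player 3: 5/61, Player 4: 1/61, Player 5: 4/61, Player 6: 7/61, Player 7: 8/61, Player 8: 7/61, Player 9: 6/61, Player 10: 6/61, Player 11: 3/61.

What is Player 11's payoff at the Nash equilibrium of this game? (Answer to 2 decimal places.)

156.80 dollars

Player j's private return per contributed unit is 8.9 × (j's share). Contributing is weakly dominant for j when that share is at least 1/8.9 = 0.1124, and contributing 0 is dominant otherwise.
Player 1, Player 6, Player 7 and Player 8 clear that bar, contributing 57 each; the remaining 7 contribute 0. Total contributed: 228.
Player 11 keeps 57 and receives 8.9 × 228 × 3/61 = 99.80 from the bonus pool, for a payoff of 156.80.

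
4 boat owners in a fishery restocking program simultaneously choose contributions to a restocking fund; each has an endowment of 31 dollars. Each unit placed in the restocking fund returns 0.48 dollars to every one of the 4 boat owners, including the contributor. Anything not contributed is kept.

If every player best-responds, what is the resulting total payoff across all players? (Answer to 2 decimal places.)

124.00 dollars

The private return per contributed unit is 0.48 < 1, so contributing 0 is dominant for every player. At the Nash equilibrium everyone keeps their 31, and the group total is 4 × 31 = 124.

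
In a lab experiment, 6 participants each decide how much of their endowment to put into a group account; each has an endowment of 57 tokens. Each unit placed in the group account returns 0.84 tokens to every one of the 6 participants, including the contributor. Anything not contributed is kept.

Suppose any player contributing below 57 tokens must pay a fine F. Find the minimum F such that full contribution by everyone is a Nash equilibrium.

9.12 tokens

Given the others contribute fully, the best deviation is to contribute 0 (any partial contribution still incurs the fine and gives up units whose private return 0.84 is below 1).
Deviating from 57 to 0 saves 57 tokens but forfeits the deviator's share of the drop in the group account: 0.84 × 57 = 47.88.
So the deviation gain is 57 − 47.88 = 9.12, and the fine must be at least 9.12 tokens to wipe it out.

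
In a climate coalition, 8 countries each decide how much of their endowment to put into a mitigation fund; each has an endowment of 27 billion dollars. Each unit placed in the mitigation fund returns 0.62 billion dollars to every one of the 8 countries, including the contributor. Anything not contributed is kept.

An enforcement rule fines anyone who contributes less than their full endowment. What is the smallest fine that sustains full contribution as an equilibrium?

10.26 billion dollars

Given the others contribute fully, the best deviation is to contribute 0 (any partial contribution still incurs the fine and gives up units whose private return 0.62 is below 1).
Deviating from 27 to 0 saves 27 billion dollars but forfeits the deviator's share of the drop in the mitigation fund: 0.62 × 27 = 16.74.
So the deviation gain is 27 − 16.74 = 10.26, and the fine must be at least 10.26 billion dollars to wipe it out.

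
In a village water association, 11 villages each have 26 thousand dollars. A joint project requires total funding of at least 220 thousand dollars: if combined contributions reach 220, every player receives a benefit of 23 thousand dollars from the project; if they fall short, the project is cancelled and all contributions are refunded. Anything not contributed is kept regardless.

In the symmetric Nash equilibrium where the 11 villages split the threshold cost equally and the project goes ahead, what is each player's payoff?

Equal share of the threshold: 220/11 = 20.
At this profile no one gains by cutting their contribution: any cut drops the total below 220, the project is cancelled, contributions are refunded, and the deviator ends with 26, which is less than 26 − 20 + 23 = 29. Contributing more than 20 just wastes the excess. So contributing exactly 20 is a best response.
Each player's payoff: 26 − 20 + 23 = 29.

29 thousand dollars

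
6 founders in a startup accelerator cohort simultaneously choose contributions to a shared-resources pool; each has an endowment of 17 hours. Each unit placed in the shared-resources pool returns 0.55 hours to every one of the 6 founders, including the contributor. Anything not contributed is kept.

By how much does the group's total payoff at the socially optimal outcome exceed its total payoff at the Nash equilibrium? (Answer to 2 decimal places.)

234.60 hours

The private return per contributed unit is 0.55 < 1, so contributing 0 is dominant for every player. At the Nash equilibrium everyone keeps their 17, and the group total is 6 × 17 = 102.
Each contributed unit returns 3.300 to the group as a whole (0.55 to each of 6 players), which exceeds 1, so the social optimum is full contribution: group total = 3.300 × 102 = 336.60.
Efficiency loss = 336.60 − 102 = 234.60.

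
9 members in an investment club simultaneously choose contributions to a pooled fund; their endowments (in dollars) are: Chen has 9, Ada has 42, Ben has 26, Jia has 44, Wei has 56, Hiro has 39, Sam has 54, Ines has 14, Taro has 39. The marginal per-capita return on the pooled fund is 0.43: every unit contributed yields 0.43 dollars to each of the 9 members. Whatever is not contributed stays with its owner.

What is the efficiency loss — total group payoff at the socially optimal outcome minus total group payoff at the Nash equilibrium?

927.01 dollars

The private return per contributed unit is 0.43 < 1 for everyone, so the Nash equilibrium is zero contribution and the group total is Σ E_j = 9 + 42 + 26 + 44 + 56 + 39 + 54 + 14 + 39 = 323.
Each contributed unit returns 3.870 to the group, so the social optimum is full contribution by everyone: group total = 3.870 × 323 = 1250.01.
Efficiency loss = (3.870 − 1) × 323 = 927.01.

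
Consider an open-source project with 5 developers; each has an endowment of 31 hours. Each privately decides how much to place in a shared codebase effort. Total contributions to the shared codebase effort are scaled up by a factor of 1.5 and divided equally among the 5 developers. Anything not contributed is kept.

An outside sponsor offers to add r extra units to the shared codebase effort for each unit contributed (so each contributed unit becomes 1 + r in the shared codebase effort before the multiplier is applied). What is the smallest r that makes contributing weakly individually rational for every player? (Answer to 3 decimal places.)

2.333

With matching at rate r, one contributed unit becomes (1 + r) in the shared codebase effort and returns 1.5 × (1 + r) / 5 to the contributor.
Setting this equal to 1: 1 + r = 5/1.5 = 3.3333.
So the minimum matching rate is r = 3.3333 − 1 = 2.333.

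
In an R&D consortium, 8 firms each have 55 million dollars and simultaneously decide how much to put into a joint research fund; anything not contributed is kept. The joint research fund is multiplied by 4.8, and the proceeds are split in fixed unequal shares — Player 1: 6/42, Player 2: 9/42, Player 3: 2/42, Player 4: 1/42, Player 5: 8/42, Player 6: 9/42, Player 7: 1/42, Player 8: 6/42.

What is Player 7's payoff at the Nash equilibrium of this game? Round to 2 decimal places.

67.57 million dollars

For player j, contributing a unit is worthwhile iff 4.8 × (j's share) ≥ 1, i.e. iff j's share is at least 0.2083.
Player 2 and Player 6 clear that bar, contributing 55 each; the remaining 6 contribute 0. Total contributed: 110.
Player 7 keeps 55 and receives 4.8 × 110 × 1/42 = 12.57 from the joint research fund, for a payoff of 67.57.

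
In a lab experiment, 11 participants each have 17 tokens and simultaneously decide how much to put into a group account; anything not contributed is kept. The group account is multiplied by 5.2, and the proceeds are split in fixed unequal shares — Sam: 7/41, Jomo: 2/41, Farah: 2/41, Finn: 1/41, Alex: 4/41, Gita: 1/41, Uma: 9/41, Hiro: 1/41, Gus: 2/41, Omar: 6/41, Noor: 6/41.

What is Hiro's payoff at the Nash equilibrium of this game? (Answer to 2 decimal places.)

19.16 tokens

Player j's private return per contributed unit is 5.2 × (j's share). Contributing is weakly dominant for j when that share is at least 1/5.2 = 0.1923, and contributing 0 is dominant otherwise.
The only share above 0.1923 is Uma's 9/41, contributing 17; the remaining 10 contribute 0. Total contributed: 17.
Hiro keeps 17 and receives 5.2 × 17 × 1/41 = 2.16 from the group account, for a payoff of 19.16.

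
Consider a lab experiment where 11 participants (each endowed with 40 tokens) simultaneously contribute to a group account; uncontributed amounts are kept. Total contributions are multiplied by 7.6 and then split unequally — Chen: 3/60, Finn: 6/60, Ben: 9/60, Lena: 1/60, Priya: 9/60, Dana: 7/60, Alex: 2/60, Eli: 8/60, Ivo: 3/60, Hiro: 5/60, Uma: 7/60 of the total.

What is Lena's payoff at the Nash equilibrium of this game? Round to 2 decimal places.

55.20 tokens

Each unit j contributes comes back to j as 7.6 × (j's share), so j prefers to contribute only if that share exceeds 1/7.6 = 0.1316; otherwise keeping the unit dominates.
Ben, Priya and Eli are above the threshold, contributing 40 each; the remaining 8 contribute 0. Total contributed: 120.
Lena keeps 40 and receives 7.6 × 120 × 1/60 = 15.20 from the group account, for a payoff of 55.20.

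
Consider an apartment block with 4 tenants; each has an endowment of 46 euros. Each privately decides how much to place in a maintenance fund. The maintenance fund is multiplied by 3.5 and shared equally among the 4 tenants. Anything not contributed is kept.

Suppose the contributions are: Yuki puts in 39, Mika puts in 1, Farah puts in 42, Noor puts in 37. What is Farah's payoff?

Total contributed: 39 + 1 + 42 + 37 = 119.
Each receives 3.5 × 119 / 4 = 104.13 from the maintenance fund.
Farah keeps 46 − 42 = 4, so Farah's payoff is 4 + 104.13 = 108.13.

108.13 euros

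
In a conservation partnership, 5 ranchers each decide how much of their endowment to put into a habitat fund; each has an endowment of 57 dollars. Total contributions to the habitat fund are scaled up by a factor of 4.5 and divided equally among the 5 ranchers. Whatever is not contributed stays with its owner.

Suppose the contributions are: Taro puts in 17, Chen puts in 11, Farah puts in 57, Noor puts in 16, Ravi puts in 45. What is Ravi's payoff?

Total contributed: 17 + 11 + 57 + 16 + 45 = 146.
Each receives 4.5 × 146 / 5 = 131.40 from the habitat fund.
Ravi keeps 57 − 45 = 12, so Ravi's payoff is 12 + 131.40 = 143.40.

143.40 dollars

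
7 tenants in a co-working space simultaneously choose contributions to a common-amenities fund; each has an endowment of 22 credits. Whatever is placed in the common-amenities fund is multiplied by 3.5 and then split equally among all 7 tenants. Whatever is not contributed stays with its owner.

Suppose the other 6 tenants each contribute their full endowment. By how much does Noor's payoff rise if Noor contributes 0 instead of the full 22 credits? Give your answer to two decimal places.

Switching from a contribution of 22 to 0 lets Noor keep an extra 22 credits, but lowers the common-amenities fund by 22, which costs Noor their own share of that drop: 3.5/7 × 22 = 11.00.
Net gain = 22 − 11.00 = 11.00. The private return per contributed unit (0.5000) is below 1, so free-riding is indeed the best response regardless of what the others do.

11.00 credits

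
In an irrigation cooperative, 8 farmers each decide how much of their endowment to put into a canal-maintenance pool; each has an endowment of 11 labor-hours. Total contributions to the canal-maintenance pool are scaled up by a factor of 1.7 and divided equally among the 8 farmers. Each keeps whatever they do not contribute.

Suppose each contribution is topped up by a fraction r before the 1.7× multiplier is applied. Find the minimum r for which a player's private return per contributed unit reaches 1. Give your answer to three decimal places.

With matching at rate r, one contributed unit becomes (1 + r) in the canal-maintenance pool and returns 1.7 × (1 + r) / 8 to the contributor.
Setting this equal to 1: 1 + r = 8/1.7 = 4.7059.
So the minimum matching rate is r = 4.7059 − 1 = 3.706.

3.706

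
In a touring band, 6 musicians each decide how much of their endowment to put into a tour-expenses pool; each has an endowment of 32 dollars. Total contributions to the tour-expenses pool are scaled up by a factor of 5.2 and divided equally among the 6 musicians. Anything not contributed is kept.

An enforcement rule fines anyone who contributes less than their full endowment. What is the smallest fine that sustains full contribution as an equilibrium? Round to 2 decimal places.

Given the others contribute fully, the best deviation is to contribute 0 (any partial contribution still incurs the fine and gives up units whose private return 0.8667 is below 1).
Deviating from 32 to 0 saves 32 dollars but forfeits the deviator's share of the drop in the tour-expenses pool: 5.2/6 × 32 = 27.73.
So the deviation gain is 32 − 27.73 = 4.27, and the fine must be at least 4.27 dollars to wipe it out.

4.27 dollars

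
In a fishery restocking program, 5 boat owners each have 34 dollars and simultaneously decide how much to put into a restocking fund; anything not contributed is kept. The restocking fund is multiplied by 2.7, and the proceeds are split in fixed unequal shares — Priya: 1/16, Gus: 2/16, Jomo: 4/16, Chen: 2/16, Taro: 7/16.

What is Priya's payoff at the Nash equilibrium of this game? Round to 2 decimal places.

Player j's private return per contributed unit is 2.7 × (j's share). Contributing is weakly dominant for j when that share is at least 1/2.7 = 0.3704, and contributing 0 is dominant otherwise.
The only share above 0.3704 is Taro's 7/16, contributing 34; the remaining 4 contribute 0. Total contributed: 34.
Priya keeps 34 and receives 2.7 × 34 × 1/16 = 5.74 from the restocking fund, for a payoff of 39.74.

39.74 dollars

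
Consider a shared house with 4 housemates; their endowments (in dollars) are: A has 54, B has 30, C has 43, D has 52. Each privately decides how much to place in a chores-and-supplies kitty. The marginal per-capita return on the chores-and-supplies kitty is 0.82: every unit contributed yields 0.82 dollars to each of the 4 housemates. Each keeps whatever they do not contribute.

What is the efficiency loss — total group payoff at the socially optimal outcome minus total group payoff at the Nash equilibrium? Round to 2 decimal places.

The private return per contributed unit is 0.82 < 1 for everyone, so the Nash equilibrium is zero contribution and the group total is Σ E_j = 54 + 30 + 43 + 52 = 179.
Each contributed unit returns 3.280 to the group, so the social optimum is full contribution by everyone: group total = 3.280 × 179 = 587.12.
Efficiency loss = (3.280 − 1) × 179 = 408.12.

408.12 dollars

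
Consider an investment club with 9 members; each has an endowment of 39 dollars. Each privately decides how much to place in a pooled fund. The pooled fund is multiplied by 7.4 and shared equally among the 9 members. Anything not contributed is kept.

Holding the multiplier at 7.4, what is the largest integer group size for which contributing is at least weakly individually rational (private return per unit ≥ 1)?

Private return per unit is 7.4/(group size), which is ≥ 1 whenever the group size is ≤ 7.4.
The largest such integer is 7.

7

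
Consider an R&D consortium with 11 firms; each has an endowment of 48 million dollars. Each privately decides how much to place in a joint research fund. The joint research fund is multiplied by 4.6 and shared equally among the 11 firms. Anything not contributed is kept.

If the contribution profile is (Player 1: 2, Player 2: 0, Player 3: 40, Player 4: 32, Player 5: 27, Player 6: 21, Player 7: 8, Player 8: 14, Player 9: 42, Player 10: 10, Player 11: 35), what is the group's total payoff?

1359.60 million dollars

Total contributed: 2 + 0 + 40 + 32 + 27 + 21 + 8 + 14 + 42 + 10 + 35 = 231; total kept: 11 × 48 − 231 = 297.
The joint research fund pays out 4.6 × 231 = 1062.60 in aggregate.
Group total = 297 + 1062.60 = 1359.60.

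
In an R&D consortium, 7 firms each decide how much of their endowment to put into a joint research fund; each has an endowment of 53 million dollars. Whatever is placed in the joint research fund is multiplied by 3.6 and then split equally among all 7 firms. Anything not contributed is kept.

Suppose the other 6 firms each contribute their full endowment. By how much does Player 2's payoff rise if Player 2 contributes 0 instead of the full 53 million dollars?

Switching from a contribution of 53 to 0 lets Player 2 keep an extra 53 million dollars, but lowers the joint research fund by 53, which costs Player 2 their own share of that drop: 3.6/7 × 53 = 27.26.
Net gain = 53 − 27.26 = 25.74. The private return per contributed unit (0.5143) is below 1, so free-riding is indeed the best response regardless of what the others do.

25.74 million dollars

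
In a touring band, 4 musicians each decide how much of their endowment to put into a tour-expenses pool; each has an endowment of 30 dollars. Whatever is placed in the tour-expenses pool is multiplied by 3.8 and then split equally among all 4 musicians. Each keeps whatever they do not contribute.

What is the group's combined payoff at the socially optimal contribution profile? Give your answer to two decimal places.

456.00 dollars

Each contributed unit returns 3.800 to the group as a whole (0.9500 to each of 4 players), which exceeds 1, so the social optimum is full contribution: group total = 3.800 × 120 = 456.00.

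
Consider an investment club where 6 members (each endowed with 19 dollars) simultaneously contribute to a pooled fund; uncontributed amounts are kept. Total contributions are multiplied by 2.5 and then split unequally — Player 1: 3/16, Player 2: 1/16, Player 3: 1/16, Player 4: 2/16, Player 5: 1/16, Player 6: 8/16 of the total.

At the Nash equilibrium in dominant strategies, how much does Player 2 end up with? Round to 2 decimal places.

21.97 dollars

For player j, contributing a unit is worthwhile iff 2.5 × (j's share) ≥ 1, i.e. iff j's share is at least 0.4000.
Player 6 alone (share 8/16) is above the threshold, contributing 19; the remaining 5 contribute 0. Total contributed: 19.
Player 2 keeps 19 and receives 2.5 × 19 × 1/16 = 2.97 from the pooled fund, for a payoff of 21.97.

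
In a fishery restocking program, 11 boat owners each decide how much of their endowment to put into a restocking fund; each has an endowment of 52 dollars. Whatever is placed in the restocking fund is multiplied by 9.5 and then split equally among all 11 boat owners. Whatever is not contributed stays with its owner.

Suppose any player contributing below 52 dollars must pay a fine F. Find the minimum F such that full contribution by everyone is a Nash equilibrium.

7.09 dollars

Given the others contribute fully, the best deviation is to contribute 0 (any partial contribution still incurs the fine and gives up units whose private return 0.8636 is below 1).
Deviating from 52 to 0 saves 52 dollars but forfeits the deviator's share of the drop in the restocking fund: 9.5/11 × 52 = 44.91.
So the deviation gain is 52 − 44.91 = 7.09, and the fine must be at least 7.09 dollars to wipe it out.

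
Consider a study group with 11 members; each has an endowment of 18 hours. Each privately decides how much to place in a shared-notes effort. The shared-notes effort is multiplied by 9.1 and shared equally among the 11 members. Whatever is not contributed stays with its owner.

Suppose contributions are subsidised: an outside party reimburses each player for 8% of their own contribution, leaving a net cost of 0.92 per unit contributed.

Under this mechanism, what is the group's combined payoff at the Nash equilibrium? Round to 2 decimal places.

Even with the mechanism, each unit contributed returns only (9.1/11) / 0.92 = 0.8992 per unit of net cost, so contributing nothing is still dominant.
At the Nash equilibrium no one contributes; group total payoff = 11 × 18 = 198.

198.00 hours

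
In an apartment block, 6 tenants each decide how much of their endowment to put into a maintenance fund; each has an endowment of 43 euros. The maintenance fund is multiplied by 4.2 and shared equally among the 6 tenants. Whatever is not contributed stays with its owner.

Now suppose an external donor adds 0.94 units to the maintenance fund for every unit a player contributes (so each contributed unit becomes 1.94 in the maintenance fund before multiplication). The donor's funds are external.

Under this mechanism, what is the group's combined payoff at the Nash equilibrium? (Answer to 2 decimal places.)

2102.18 euros

With the mechanism, a contributed unit returns 4.2 × 1.94 / 6 = 1.3580 per unit of net cost to the contributor — now above 1 — so contributing fully is weakly dominant for every player.
At the Nash equilibrium everyone contributes 43. Group total payoff = 4.2 × 1.94 × 258 = 2102.18.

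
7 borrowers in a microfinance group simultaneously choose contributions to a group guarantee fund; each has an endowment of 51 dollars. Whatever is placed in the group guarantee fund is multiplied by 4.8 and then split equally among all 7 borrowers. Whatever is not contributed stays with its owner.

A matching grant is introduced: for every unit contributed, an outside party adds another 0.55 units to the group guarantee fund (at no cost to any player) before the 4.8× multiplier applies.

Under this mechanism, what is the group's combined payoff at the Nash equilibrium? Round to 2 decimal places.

The effective private return per unit is now 4.8 × 1.55 / 7 = 1.0629 > 1, so every player's dominant strategy flips to full contribution.
So the Nash equilibrium is full contribution by all 7; the group earns 4.8 × 1.55 × 357 = 2656.08.

2656.08 dollars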